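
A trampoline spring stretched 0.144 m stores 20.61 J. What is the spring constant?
k = 2·PE/x² = 2·20.61/(0.144)² = 1988 N/m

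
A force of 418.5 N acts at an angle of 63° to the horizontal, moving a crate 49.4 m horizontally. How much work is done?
W = F·d·cosθ = (418.5)(49.4)cos(63°) = 9386 J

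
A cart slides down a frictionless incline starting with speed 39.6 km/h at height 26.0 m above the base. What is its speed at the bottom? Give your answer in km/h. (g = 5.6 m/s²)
Convert to SI: v₀ = 11.0 m/s, h = 26.0 m
½mv₀² + mgh = ½mv² ⇒ v = √(v₀² + 2gh) = √(11.0² + 2·5.6·26.0) = 20.3027 m/s = 73.09 km/h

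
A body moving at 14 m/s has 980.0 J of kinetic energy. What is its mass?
m = 2·KE/v² = 2·980.0/(14)² = 10.0 kg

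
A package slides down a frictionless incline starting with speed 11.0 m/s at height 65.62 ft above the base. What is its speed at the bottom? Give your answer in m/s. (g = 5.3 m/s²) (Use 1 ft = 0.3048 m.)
Convert to SI: v₀ = 11.0 m/s, h = 20.001 m
½mv₀² + mgh = ½mv² ⇒ v = √(v₀² + 2gh) = √(11.0² + 2·5.3·20.001) = 18.25 m/s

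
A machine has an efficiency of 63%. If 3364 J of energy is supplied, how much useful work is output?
W_out = η·W_in = 0.63·3364 = 2119.32 J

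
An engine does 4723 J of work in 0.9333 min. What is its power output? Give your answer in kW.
Convert to SI: W = 4723.0 J, t = 55.998 s
P = W/t = 4723.0/55.998 = 84.3423 W = 0.08434 kW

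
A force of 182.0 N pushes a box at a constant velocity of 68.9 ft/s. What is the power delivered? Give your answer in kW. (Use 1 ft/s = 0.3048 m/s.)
Convert to SI: F = 182.0 N, v = 21.0007 m/s
P = Fv = (182.0)(21.0007) = 3822.13 W = 3.822 kW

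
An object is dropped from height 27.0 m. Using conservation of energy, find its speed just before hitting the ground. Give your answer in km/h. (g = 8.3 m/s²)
mgh = ½mv² ⇒ v = √(2gh) = √(2·8.3·27.0) = 21.1707 m/s = 76.21 km/h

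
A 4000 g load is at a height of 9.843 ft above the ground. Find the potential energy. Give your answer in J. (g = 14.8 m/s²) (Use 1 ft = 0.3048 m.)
Convert to SI: m = 4.0 kg, h = 3.00015 m
PE = mgh = (4.0)(14.8)(3.00015) = 177.6 J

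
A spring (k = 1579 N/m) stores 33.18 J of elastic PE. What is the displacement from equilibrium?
x = √(2·PE/k) = √(2·33.18/1579) = 0.205 m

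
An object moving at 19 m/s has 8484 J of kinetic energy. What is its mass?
m = 2·KE/v² = 2·8484/(19)² = 47.0 kg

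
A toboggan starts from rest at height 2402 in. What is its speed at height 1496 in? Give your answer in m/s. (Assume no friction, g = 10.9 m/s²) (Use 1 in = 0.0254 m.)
Convert to SI: h₁−h₂ = 23.0124 m
mgh₁ = mgh₂ + ½mv² ⇒ v = √(2g(h₁−h₂)) = √(2·10.9·23.0124) = 22.4 m/s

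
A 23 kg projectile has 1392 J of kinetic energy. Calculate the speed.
v = √(2·KE/m) = √(2·1392/23) = 11.0 m/s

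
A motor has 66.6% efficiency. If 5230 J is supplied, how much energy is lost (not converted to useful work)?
W_lost = W_in(1 − η) = 5230·(1 − 0.666) = 1747 J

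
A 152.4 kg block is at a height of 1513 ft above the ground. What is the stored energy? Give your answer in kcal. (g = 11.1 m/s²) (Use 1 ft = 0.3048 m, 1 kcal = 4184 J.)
Convert to SI: m = 152.4 kg, h = 461.162 m
PE = mgh = (152.4)(11.1)(461.162) = 780121 J = 186.5 kcal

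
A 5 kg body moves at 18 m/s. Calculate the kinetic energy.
KE = ½mv² = ½(5)(18)² = 810.0 J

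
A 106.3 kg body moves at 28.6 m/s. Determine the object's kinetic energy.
KE = ½mv² = ½(106.3)(28.6)² = 43470 J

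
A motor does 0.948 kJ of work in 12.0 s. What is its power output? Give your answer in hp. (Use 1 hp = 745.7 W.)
Convert to SI: W = 948.0 J, t = 12.0 s
P = W/t = 948.0/12.0 = 79.0 W = 0.1059 hp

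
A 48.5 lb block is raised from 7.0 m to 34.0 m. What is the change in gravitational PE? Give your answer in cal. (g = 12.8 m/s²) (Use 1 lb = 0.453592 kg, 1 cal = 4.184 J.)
Convert to SI: m = 21.9992 kg, Δh = 27.0 m
ΔPE = mgΔh = (21.9992)(12.8)(27.0) = 7602.93 J = 1817 cal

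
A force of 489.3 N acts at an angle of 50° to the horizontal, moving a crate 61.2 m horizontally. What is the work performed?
W = F·d·cosθ = (489.3)(61.2)cos(50°) = 19250 J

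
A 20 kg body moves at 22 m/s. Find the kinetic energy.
KE = ½mv² = ½(20)(22)² = 4840.0 J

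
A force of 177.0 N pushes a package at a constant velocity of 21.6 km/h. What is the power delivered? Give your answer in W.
Convert to SI: F = 177.0 N, v = 6.0 m/s
P = Fv = (177.0)(6.0) = 1062 W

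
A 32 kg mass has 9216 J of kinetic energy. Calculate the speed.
v = √(2·KE/m) = √(2·9216/32) = 24.0 m/s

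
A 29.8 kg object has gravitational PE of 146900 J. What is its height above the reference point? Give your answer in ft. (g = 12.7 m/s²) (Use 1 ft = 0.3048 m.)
h = PE/(mg) = 146900/(29.8·12.7) = 388.152 m = 1273 ft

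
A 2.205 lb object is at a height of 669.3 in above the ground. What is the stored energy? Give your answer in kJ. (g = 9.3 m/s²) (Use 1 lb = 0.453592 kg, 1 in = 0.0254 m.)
Convert to SI: m = 1.00017 kg, h = 17.0002 m
PE = mgh = (1.00017)(9.3)(17.0002) = 158.129 J = 0.1581 kJ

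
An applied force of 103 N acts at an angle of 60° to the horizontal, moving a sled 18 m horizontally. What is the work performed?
W = F·d·cosθ = (103)(18)cos(60°) = 927.0 J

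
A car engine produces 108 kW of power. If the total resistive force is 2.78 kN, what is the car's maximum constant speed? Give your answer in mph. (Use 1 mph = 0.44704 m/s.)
Convert to SI: F = 2780.0 N
P = Fv ⇒ v = P/F = 108000 W/2780.0 N = 38.8489 m/s = 86.9 mph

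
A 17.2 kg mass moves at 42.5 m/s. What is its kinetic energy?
KE = ½mv² = ½(17.2)(42.5)² = 15530 J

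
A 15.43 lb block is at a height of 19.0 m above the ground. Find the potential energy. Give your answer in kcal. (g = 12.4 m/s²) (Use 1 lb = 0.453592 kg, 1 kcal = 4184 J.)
Convert to SI: m = 6.99892 kg, h = 19.0 m
PE = mgh = (6.99892)(12.4)(19.0) = 1648.95 J = 0.3941 kcal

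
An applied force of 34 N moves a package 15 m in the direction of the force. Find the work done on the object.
W = F·d = (34)(15) = 510.0 J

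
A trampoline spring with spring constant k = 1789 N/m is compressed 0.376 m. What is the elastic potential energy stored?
PE = ½kx² = ½(1789)(0.376)² = 126.5 J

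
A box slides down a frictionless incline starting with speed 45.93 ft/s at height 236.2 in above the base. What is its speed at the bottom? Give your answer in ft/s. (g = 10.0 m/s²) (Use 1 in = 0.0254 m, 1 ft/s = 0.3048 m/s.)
Convert to SI: v₀ = 13.9995 m/s, h = 5.99948 m
½mv₀² + mgh = ½mv² ⇒ v = √(v₀² + 2gh) = √(13.9995² + 2·10.0·5.99948) = 17.7757 m/s = 58.32 ft/s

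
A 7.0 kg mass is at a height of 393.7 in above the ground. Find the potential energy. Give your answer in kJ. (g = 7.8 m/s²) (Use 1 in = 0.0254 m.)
Convert to SI: m = 7.0 kg, h = 9.99998 m
PE = mgh = (7.0)(7.8)(9.99998) = 545.999 J = 0.546 kJ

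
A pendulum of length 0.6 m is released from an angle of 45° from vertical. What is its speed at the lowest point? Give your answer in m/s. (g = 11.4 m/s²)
h = L(1 − cosθ) = 0.6(1 − cos45°) = 0.175736 m
v = √(2gh) = √(2·11.4·0.175736) = 2.002 m/s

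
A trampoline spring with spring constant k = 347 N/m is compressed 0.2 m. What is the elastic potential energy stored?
PE = ½kx² = ½(347)(0.2)² = 6.94 J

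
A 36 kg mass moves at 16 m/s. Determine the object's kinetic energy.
KE = ½mv² = ½(36)(16)² = 4608.0 J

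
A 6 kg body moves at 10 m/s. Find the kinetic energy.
KE = ½mv² = ½(6)(10)² = 300.0 J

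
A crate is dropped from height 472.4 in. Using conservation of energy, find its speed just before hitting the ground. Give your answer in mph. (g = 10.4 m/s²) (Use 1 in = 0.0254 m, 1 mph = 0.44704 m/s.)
Convert to SI: h = 11.999 m
mgh = ½mv² ⇒ v = √(2gh) = √(2·10.4·11.999) = 15.798 m/s = 35.34 mph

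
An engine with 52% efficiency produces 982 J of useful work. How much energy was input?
W_in = W_out/η = 982/0.52 = 1888 J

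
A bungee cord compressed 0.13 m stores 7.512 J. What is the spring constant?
k = 2·PE/x² = 2·7.512/(0.13)² = 889.0 N/m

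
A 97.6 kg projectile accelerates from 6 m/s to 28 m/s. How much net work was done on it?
W = ΔKE = ½m(v₂² − v₁²) = ½(97.6)(28² − 6²) = 36502.4 J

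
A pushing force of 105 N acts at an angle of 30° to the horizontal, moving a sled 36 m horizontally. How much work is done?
W = F·d·cosθ = (105)(36)cos(30°) = 3274 J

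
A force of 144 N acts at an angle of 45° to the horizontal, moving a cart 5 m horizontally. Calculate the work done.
W = F·d·cosθ = (144)(5)cos(45°) = 509.1 J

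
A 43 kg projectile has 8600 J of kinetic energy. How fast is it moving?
v = √(2·KE/m) = √(2·8600/43) = 20.0 m/s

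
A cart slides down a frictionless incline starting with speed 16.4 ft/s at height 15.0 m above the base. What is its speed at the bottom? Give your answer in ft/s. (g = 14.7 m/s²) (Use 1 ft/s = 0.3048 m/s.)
Convert to SI: v₀ = 4.99872 m/s, h = 15.0 m
½mv₀² + mgh = ½mv² ⇒ v = √(v₀² + 2gh) = √(4.99872² + 2·14.7·15.0) = 21.5867 m/s = 70.82 ft/s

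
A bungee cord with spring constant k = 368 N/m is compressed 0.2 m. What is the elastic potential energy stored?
PE = ½kx² = ½(368)(0.2)² = 7.36 J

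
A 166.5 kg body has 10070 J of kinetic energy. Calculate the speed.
v = √(2·KE/m) = √(2·10070/166.5) = 11.0 m/s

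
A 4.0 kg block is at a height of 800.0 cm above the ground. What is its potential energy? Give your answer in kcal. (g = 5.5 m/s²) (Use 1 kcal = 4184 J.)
Convert to SI: m = 4.0 kg, h = 8.0 m
PE = mgh = (4.0)(5.5)(8.0) = 176.0 J = 0.04207 kcal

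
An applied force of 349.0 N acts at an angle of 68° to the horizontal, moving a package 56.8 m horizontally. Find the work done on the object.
W = F·d·cosθ = (349.0)(56.8)cos(68°) = 7426 J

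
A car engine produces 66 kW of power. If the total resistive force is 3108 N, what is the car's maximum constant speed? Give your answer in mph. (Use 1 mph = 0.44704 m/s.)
P = Fv ⇒ v = P/F = 66000 W/3108.0 N = 21.2355 m/s = 47.5 mph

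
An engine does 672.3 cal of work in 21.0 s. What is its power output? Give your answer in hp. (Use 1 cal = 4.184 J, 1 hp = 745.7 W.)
Convert to SI: W = 2812.9 J, t = 21.0 s
P = W/t = 2812.9/21.0 = 133.948 W = 0.1796 hp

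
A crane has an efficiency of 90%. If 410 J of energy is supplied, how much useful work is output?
W_out = η·W_in = 0.9·410 = 369.0 J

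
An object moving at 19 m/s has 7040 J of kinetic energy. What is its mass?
m = 2·KE/v² = 2·7040/(19)² = 39.0 kg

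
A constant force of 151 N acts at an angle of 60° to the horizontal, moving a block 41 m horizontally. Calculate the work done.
W = F·d·cosθ = (151)(41)cos(60°) = 3096 J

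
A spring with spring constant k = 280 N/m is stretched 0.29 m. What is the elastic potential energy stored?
PE = ½kx² = ½(280)(0.29)² = 11.77 J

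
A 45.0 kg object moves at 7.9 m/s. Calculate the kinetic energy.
KE = ½mv² = ½(45.0)(7.9)² = 1404 J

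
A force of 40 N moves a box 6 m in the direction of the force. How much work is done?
W = F·d = (40)(6) = 240.0 J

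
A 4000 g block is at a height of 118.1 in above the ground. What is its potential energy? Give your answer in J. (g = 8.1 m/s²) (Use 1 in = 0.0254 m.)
Convert to SI: m = 4.0 kg, h = 2.99974 m
PE = mgh = (4.0)(8.1)(2.99974) = 97.19 J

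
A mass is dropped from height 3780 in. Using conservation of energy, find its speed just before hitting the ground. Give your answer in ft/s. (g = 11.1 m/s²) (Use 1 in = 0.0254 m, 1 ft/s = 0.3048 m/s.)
Convert to SI: h = 96.012 m
mgh = ½mv² ⇒ v = √(2gh) = √(2·11.1·96.012) = 46.1678 m/s = 151.5 ft/s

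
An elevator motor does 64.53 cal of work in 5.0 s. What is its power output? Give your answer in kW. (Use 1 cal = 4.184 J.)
Convert to SI: W = 269.994 J, t = 5.0 s
P = W/t = 269.994/5.0 = 53.9987 W = 0.054 kW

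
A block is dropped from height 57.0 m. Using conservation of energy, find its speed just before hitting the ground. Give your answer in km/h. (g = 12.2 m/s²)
mgh = ½mv² ⇒ v = √(2gh) = √(2·12.2·57.0) = 37.2934 m/s = 134.3 km/h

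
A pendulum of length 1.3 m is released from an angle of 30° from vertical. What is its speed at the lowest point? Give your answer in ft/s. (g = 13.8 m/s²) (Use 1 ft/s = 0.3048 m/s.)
h = L(1 − cosθ) = 1.3(1 − cos30°) = 0.174167 m
v = √(2gh) = √(2·13.8·0.174167) = 2.19249 m/s = 7.193 ft/s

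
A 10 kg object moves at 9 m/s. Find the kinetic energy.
KE = ½mv² = ½(10)(9)² = 405.0 J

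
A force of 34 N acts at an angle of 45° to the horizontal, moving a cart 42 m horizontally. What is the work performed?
W = F·d·cosθ = (34)(42)cos(45°) = 1010 J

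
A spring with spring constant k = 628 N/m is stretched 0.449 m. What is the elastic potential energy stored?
PE = ½kx² = ½(628)(0.449)² = 63.3 J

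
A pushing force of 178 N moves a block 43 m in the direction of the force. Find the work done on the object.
W = F·d = (178)(43) = 7654 J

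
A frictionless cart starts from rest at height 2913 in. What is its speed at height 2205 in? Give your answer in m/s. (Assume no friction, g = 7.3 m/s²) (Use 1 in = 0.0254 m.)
Convert to SI: h₁−h₂ = 17.9832 m
mgh₁ = mgh₂ + ½mv² ⇒ v = √(2g(h₁−h₂)) = √(2·7.3·17.9832) = 16.2 m/s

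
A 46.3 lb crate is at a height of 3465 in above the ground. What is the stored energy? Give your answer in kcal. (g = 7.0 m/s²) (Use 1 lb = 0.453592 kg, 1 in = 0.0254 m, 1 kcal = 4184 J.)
Convert to SI: m = 21.0013 kg, h = 88.011 m
PE = mgh = (21.0013)(7.0)(88.011) = 12938.4 J = 3.092 kcal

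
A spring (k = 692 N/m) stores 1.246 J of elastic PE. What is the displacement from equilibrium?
x = √(2·PE/k) = √(2·1.246/692) = 0.06001 m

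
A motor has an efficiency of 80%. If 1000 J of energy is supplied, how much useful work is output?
W_out = η·W_in = 0.8·1000 = 800.0 J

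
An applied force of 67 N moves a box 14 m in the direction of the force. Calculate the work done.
W = F·d = (67)(14) = 938.0 J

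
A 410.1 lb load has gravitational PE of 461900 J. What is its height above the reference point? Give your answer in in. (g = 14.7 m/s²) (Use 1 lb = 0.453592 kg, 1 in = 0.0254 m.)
Convert to SI: m = 186.018 kg, PE = 461900 J
h = PE/(mg) = 461900/(186.018·14.7) = 168.918 m = 6650 in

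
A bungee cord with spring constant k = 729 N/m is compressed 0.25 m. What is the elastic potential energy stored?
PE = ½kx² = ½(729)(0.25)² = 22.78 J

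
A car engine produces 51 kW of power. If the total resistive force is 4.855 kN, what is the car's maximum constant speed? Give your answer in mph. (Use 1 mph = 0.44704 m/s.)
Convert to SI: F = 4855.0 N
P = Fv ⇒ v = P/F = 51000 W/4855.0 N = 10.5046 m/s = 23.5 mph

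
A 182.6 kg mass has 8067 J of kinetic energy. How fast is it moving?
v = √(2·KE/m) = √(2·8067/182.6) = 9.4 m/s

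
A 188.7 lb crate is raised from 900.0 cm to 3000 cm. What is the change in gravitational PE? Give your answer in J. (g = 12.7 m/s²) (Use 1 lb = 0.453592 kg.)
Convert to SI: m = 85.5928 kg, Δh = 21.0 m
ΔPE = mgΔh = (85.5928)(12.7)(21.0) = 22830 J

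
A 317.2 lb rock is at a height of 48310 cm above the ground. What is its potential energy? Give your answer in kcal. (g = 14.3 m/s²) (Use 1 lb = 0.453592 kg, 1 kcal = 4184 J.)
Convert to SI: m = 143.879 kg, h = 483.1 m
PE = mgh = (143.879)(14.3)(483.1) = 993966 J = 237.6 kcal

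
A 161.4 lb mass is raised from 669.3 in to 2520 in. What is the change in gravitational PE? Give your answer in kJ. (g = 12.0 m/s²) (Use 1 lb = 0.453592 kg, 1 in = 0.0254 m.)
Convert to SI: m = 73.2097 kg, Δh = 47.0078 m
ΔPE = mgΔh = (73.2097)(12.0)(47.0078) = 41297.1 J = 41.3 kJ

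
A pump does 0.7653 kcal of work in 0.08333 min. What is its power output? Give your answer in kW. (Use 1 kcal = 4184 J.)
Convert to SI: W = 3202.02 J, t = 4.9998 s
P = W/t = 3202.02/4.9998 = 640.429 W = 0.6404 kW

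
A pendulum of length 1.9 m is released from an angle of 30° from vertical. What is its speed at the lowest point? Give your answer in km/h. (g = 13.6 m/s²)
h = L(1 − cosθ) = 1.9(1 − cos30°) = 0.254552 m
v = √(2gh) = √(2·13.6·0.254552) = 2.63131 m/s = 9.473 km/h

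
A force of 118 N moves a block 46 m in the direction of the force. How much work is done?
W = F·d = (118)(46) = 5428 J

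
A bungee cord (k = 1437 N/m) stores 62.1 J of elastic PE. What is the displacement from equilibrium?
x = √(2·PE/k) = √(2·62.1/1437) = 0.294 m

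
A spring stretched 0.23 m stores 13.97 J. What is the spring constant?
k = 2·PE/x² = 2·13.97/(0.23)² = 528.2 N/m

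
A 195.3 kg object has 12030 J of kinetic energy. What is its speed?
v = √(2·KE/m) = √(2·12030/195.3) = 11.1 m/s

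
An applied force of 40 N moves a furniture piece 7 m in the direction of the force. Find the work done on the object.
W = F·d = (40)(7) = 280.0 J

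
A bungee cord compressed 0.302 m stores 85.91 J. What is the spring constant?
k = 2·PE/x² = 2·85.91/(0.302)² = 1884 N/m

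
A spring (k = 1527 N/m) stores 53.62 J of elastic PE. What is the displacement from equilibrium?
x = √(2·PE/k) = √(2·53.62/1527) = 0.265 m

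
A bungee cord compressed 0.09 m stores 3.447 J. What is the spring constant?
k = 2·PE/x² = 2·3.447/(0.09)² = 851.1 N/m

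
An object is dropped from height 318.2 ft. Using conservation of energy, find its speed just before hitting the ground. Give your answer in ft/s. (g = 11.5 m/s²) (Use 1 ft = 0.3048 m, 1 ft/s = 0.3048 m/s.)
Convert to SI: h = 96.9874 m
mgh = ½mv² ⇒ v = √(2gh) = √(2·11.5·96.9874) = 47.2304 m/s = 155.0 ft/s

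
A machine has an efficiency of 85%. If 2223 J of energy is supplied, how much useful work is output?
W_out = η·W_in = 0.85·2223 = 1889.55 J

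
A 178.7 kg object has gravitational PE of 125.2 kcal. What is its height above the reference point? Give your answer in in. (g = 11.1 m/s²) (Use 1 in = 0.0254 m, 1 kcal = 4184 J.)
Convert to SI: m = 178.7 kg, PE = 523837 J
h = PE/(mg) = 523837/(178.7·11.1) = 264.088 m = 10400 in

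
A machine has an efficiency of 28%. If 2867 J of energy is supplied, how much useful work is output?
W_out = η·W_in = 0.28·2867 = 802.76 J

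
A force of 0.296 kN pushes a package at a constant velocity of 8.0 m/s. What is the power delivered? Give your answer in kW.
Convert to SI: F = 296.0 N, v = 8.0 m/s
P = Fv = (296.0)(8.0) = 2368.0 W = 2.368 kW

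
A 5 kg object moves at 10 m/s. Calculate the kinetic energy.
KE = ½mv² = ½(5)(10)² = 250.0 J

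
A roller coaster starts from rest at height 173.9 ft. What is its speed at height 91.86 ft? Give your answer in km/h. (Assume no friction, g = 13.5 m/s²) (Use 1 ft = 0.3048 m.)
Convert to SI: h₁−h₂ = 25.0058 m
mgh₁ = mgh₂ + ½mv² ⇒ v = √(2g(h₁−h₂)) = √(2·13.5·25.0058) = 25.9838 m/s = 93.54 km/h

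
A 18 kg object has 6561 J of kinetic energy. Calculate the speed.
v = √(2·KE/m) = √(2·6561/18) = 27.0 m/s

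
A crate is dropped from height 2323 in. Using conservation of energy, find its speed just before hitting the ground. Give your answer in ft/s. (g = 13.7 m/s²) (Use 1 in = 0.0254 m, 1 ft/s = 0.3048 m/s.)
Convert to SI: h = 59.0042 m
mgh = ½mv² ⇒ v = √(2gh) = √(2·13.7·59.0042) = 40.2084 m/s = 131.9 ft/s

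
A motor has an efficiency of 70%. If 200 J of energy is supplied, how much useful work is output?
W_out = η·W_in = 0.7·200 = 140.0 J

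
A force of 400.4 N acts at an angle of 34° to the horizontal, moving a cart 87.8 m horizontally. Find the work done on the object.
W = F·d·cosθ = (400.4)(87.8)cos(34°) = 29140 J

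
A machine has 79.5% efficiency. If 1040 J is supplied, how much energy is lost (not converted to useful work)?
W_lost = W_in(1 − η) = 1040·(1 − 0.795) = 213.2 J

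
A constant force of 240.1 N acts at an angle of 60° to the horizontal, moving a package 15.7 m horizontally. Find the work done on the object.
W = F·d·cosθ = (240.1)(15.7)cos(60°) = 1885 J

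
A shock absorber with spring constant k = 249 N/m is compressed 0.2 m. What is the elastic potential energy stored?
PE = ½kx² = ½(249)(0.2)² = 4.98 J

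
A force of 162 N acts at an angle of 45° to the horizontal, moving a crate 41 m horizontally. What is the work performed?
W = F·d·cosθ = (162)(41)cos(45°) = 4697 J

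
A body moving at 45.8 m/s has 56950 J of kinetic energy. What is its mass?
m = 2·KE/v² = 2·56950/(45.8)² = 54.3 kg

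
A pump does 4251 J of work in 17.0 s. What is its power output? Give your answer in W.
P = W/t = 4251.0/17.0 = 250.1 W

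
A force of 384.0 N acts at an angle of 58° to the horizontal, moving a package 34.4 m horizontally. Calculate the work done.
W = F·d·cosθ = (384.0)(34.4)cos(58°) = 7000 J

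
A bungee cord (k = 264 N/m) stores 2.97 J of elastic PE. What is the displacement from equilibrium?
x = √(2·PE/k) = √(2·2.97/264) = 0.15 m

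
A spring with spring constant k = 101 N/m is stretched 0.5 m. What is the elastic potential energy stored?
PE = ½kx² = ½(101)(0.5)² = 12.63 J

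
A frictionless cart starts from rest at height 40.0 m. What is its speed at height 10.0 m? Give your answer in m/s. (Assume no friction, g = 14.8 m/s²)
mgh₁ = mgh₂ + ½mv² ⇒ v = √(2g(h₁−h₂)) = √(2·14.8·30.0) = 29.8 m/s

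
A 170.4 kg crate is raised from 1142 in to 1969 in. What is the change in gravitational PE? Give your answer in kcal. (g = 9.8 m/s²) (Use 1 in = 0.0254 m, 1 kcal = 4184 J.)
Convert to SI: m = 170.4 kg, Δh = 21.0058 m
ΔPE = mgΔh = (170.4)(9.8)(21.0058) = 35078.0 J = 8.384 kcal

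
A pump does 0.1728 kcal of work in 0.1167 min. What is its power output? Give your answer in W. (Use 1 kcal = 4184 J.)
Convert to SI: W = 722.995 J, t = 7.002 s
P = W/t = 722.995/7.002 = 103.3 W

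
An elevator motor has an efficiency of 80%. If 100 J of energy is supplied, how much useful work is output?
W_out = η·W_in = 0.8·100 = 80.0 J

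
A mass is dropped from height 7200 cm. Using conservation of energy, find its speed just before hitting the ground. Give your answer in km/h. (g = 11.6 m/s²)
Convert to SI: h = 72.0 m
mgh = ½mv² ⇒ v = √(2gh) = √(2·11.6·72.0) = 40.8705 m/s = 147.1 km/h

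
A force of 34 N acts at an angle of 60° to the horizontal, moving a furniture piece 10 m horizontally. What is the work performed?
W = F·d·cosθ = (34)(10)cos(60°) = 170.0 J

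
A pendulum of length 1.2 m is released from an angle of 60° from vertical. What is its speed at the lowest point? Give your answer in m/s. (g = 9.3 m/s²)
h = L(1 − cosθ) = 1.2(1 − cos60°) = 0.6 m
v = √(2gh) = √(2·9.3·0.6) = 3.341 m/s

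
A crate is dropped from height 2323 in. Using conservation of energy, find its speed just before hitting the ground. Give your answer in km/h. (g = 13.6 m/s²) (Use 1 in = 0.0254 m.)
Convert to SI: h = 59.0042 m
mgh = ½mv² ⇒ v = √(2gh) = √(2·13.6·59.0042) = 40.0614 m/s = 144.2 km/h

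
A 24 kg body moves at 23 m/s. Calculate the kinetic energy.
KE = ½mv² = ½(24)(23)² = 6348.0 J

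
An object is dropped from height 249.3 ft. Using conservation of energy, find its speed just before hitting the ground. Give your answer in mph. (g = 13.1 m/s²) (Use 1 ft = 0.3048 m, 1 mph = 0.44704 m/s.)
Convert to SI: h = 75.9866 m
mgh = ½mv² ⇒ v = √(2gh) = √(2·13.1·75.9866) = 44.6189 m/s = 99.81 mph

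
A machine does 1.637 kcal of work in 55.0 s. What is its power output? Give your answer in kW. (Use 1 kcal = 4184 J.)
Convert to SI: W = 6849.21 J, t = 55.0 s
P = W/t = 6849.21/55.0 = 124.531 W = 0.1245 kW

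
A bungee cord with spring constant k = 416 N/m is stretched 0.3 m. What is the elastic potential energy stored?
PE = ½kx² = ½(416)(0.3)² = 18.72 J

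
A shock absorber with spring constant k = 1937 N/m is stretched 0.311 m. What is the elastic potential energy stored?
PE = ½kx² = ½(1937)(0.311)² = 93.67 J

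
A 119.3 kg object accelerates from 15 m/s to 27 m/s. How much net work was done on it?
W = ΔKE = ½m(v₂² − v₁²) = ½(119.3)(27² − 15²) = 30063.6 J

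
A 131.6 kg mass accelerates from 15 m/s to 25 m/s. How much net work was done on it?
W = ΔKE = ½m(v₂² − v₁²) = ½(131.6)(25² − 15²) = 26320.0 J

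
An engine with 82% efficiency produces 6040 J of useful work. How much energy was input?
W_in = W_out/η = 6040/0.82 = 7366 J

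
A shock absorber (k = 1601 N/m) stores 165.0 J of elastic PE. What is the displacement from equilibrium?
x = √(2·PE/k) = √(2·165.0/1601) = 0.454 m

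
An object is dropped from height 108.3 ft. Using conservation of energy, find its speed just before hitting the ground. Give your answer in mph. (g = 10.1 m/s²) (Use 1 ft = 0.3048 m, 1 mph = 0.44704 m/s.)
Convert to SI: h = 33.0098 m
mgh = ½mv² ⇒ v = √(2gh) = √(2·10.1·33.0098) = 25.8224 m/s = 57.76 mph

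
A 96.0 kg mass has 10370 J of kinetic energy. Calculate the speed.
v = √(2·KE/m) = √(2·10370/96.0) = 14.7 m/s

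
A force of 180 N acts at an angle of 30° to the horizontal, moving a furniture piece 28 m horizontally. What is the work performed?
W = F·d·cosθ = (180)(28)cos(30°) = 4365 J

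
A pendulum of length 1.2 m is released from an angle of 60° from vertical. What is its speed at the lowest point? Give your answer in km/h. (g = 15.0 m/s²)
h = L(1 − cosθ) = 1.2(1 − cos60°) = 0.6 m
v = √(2gh) = √(2·15.0·0.6) = 4.24264 m/s = 15.27 km/h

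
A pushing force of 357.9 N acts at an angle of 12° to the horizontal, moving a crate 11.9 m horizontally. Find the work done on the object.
W = F·d·cosθ = (357.9)(11.9)cos(12°) = 4166 J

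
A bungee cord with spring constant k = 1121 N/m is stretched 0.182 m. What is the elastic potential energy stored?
PE = ½kx² = ½(1121)(0.182)² = 18.57 J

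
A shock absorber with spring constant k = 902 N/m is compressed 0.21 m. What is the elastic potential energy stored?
PE = ½kx² = ½(902)(0.21)² = 19.89 J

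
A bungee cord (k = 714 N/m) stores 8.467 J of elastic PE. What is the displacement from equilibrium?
x = √(2·PE/k) = √(2·8.467/714) = 0.154 m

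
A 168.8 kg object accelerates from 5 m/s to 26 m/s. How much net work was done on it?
W = ΔKE = ½m(v₂² − v₁²) = ½(168.8)(26² − 5²) = 54944.4 J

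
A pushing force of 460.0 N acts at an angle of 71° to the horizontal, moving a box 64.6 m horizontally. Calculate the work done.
W = F·d·cosθ = (460.0)(64.6)cos(71°) = 9675 J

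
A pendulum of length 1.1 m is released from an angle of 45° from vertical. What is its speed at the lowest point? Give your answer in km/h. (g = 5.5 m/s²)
h = L(1 − cosθ) = 1.1(1 − cos45°) = 0.322183 m
v = √(2gh) = √(2·5.5·0.322183) = 1.88255 m/s = 6.777 km/h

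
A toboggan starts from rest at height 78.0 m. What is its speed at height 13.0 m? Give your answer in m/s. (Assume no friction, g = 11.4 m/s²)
mgh₁ = mgh₂ + ½mv² ⇒ v = √(2g(h₁−h₂)) = √(2·11.4·65.0) = 38.5 m/s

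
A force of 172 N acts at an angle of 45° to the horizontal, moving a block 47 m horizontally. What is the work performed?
W = F·d·cosθ = (172)(47)cos(45°) = 5716 J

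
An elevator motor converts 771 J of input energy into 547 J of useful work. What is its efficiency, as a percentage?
η = W_out/W_in = 547/771 = 70.95%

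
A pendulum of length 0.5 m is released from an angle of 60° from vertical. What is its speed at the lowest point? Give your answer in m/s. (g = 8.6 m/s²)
h = L(1 − cosθ) = 0.5(1 − cos60°) = 0.25 m
v = √(2gh) = √(2·8.6·0.25) = 2.074 m/s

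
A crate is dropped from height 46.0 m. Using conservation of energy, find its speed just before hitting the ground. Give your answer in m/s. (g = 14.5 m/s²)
mgh = ½mv² ⇒ v = √(2gh) = √(2·14.5·46.0) = 36.52 m/s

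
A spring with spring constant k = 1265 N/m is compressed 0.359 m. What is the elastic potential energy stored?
PE = ½kx² = ½(1265)(0.359)² = 81.52 J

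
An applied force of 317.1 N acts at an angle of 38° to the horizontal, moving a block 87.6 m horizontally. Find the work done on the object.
W = F·d·cosθ = (317.1)(87.6)cos(38°) = 21890 J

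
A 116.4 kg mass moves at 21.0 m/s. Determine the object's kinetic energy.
KE = ½mv² = ½(116.4)(21.0)² = 25670 J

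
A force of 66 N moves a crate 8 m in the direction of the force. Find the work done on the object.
W = F·d = (66)(8) = 528.0 J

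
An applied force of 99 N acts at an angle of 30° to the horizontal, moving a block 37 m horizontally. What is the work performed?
W = F·d·cosθ = (99)(37)cos(30°) = 3172 J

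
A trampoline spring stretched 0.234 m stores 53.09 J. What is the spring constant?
k = 2·PE/x² = 2·53.09/(0.234)² = 1939 N/m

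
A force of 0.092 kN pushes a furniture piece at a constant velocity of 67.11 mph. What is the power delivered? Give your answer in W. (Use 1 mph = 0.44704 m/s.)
Convert to SI: F = 92.0 N, v = 30.0009 m/s
P = Fv = (92.0)(30.0009) = 2760 W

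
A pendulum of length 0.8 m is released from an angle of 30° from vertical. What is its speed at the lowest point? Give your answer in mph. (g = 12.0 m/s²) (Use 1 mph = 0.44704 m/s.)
h = L(1 − cosθ) = 0.8(1 − cos30°) = 0.10718 m
v = √(2gh) = √(2·12.0·0.10718) = 1.60384 m/s = 3.588 mph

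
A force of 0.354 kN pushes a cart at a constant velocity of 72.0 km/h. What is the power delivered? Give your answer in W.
Convert to SI: F = 354.0 N, v = 20.0 m/s
P = Fv = (354.0)(20.0) = 7080 W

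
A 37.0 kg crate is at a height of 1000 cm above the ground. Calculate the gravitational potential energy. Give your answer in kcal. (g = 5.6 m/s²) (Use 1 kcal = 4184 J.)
Convert to SI: m = 37.0 kg, h = 10.0 m
PE = mgh = (37.0)(5.6)(10.0) = 2072.0 J = 0.4952 kcal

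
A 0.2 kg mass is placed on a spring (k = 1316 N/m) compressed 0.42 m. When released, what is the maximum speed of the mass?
½kx² = ½mv² ⇒ v = x√(k/m) = (0.42)√(1316/0.2) = 34.07 m/s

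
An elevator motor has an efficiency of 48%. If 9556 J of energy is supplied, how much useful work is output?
W_out = η·W_in = 0.48·9556 = 4586.88 J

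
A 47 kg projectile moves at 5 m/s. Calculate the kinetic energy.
KE = ½mv² = ½(47)(5)² = 587.5 J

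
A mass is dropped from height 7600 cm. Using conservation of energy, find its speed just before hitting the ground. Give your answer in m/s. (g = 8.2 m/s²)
Convert to SI: h = 76.0 m
mgh = ½mv² ⇒ v = √(2gh) = √(2·8.2·76.0) = 35.3 m/s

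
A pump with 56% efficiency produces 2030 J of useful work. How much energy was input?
W_in = W_out/η = 2030/0.56 = 3625 J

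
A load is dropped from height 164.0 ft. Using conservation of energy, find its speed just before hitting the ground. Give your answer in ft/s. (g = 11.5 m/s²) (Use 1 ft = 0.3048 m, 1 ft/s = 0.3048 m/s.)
Convert to SI: h = 49.9872 m
mgh = ½mv² ⇒ v = √(2gh) = √(2·11.5·49.9872) = 33.9073 m/s = 111.2 ft/s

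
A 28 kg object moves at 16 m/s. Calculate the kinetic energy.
KE = ½mv² = ½(28)(16)² = 3584.0 J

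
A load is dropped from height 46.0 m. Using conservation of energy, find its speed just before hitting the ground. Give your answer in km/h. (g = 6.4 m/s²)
mgh = ½mv² ⇒ v = √(2gh) = √(2·6.4·46.0) = 24.2652 m/s = 87.35 km/h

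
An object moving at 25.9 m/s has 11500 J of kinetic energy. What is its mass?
m = 2·KE/v² = 2·11500/(25.9)² = 34.29 kg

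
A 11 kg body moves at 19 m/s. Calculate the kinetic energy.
KE = ½mv² = ½(11)(19)² = 1985.5 J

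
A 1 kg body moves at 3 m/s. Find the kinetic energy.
KE = ½mv² = ½(1)(3)² = 4.5 J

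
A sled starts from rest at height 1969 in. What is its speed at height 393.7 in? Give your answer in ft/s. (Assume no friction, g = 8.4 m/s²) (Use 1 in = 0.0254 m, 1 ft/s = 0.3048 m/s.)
Convert to SI: h₁−h₂ = 40.0126 m
mgh₁ = mgh₂ + ½mv² ⇒ v = √(2g(h₁−h₂)) = √(2·8.4·40.0126) = 25.9271 m/s = 85.06 ft/s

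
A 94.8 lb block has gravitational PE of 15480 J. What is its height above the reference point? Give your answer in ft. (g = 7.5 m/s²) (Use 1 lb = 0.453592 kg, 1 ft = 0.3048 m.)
Convert to SI: m = 43.0005 kg, PE = 15480.0 J
h = PE/(mg) = 15480.0/(43.0005·7.5) = 47.9994 m = 157.5 ft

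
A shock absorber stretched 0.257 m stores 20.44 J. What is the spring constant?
k = 2·PE/x² = 2·20.44/(0.257)² = 618.9 N/m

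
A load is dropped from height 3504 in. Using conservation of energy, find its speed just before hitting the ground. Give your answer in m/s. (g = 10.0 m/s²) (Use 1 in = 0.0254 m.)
Convert to SI: h = 89.0016 m
mgh = ½mv² ⇒ v = √(2gh) = √(2·10.0·89.0016) = 42.19 m/s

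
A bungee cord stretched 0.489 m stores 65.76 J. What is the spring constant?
k = 2·PE/x² = 2·65.76/(0.489)² = 550.0 N/m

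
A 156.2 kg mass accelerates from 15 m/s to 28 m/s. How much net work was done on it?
W = ΔKE = ½m(v₂² − v₁²) = ½(156.2)(28² − 15²) = 43657.9 J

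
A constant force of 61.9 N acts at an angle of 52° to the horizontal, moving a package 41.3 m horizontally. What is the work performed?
W = F·d·cosθ = (61.9)(41.3)cos(52°) = 1574 J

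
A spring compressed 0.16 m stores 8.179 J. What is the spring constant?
k = 2·PE/x² = 2·8.179/(0.16)² = 639.0 N/m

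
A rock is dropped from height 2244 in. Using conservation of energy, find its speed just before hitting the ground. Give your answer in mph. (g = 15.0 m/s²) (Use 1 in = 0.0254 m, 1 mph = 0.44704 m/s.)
Convert to SI: h = 56.9976 m
mgh = ½mv² ⇒ v = √(2gh) = √(2·15.0·56.9976) = 41.3513 m/s = 92.5 mph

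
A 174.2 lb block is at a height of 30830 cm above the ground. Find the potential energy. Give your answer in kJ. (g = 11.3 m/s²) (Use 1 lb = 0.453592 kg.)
Convert to SI: m = 79.0157 kg, h = 308.3 m
PE = mgh = (79.0157)(11.3)(308.3) = 275274 J = 275.3 kJ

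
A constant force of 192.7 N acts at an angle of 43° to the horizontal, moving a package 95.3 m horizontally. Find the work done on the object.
W = F·d·cosθ = (192.7)(95.3)cos(43°) = 13430 J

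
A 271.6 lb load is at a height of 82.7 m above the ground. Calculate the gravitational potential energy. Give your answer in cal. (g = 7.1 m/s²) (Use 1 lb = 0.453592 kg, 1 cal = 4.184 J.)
Convert to SI: m = 123.196 kg, h = 82.7 m
PE = mgh = (123.196)(7.1)(82.7) = 72336.8 J = 17290 cal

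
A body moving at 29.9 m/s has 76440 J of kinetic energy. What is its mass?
m = 2·KE/v² = 2·76440/(29.9)² = 171.0 kg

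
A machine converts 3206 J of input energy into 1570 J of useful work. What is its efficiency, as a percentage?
η = W_out/W_in = 1570/3206 = 48.97%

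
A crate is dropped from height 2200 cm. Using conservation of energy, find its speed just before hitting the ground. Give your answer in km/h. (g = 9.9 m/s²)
Convert to SI: h = 22.0 m
mgh = ½mv² ⇒ v = √(2gh) = √(2·9.9·22.0) = 20.871 m/s = 75.14 km/h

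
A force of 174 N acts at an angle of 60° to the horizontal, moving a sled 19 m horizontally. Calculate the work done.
W = F·d·cosθ = (174)(19)cos(60°) = 1653 J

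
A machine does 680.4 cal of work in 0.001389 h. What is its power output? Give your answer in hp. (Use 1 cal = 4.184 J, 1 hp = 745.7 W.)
Convert to SI: W = 2846.79 J, t = 5.0004 s
P = W/t = 2846.79/5.0004 = 569.313 W = 0.7635 hp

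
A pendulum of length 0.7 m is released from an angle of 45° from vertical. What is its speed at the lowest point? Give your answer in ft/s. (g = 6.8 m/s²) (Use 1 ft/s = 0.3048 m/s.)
h = L(1 − cosθ) = 0.7(1 − cos45°) = 0.205025 m
v = √(2gh) = √(2·6.8·0.205025) = 1.66983 m/s = 5.478 ft/s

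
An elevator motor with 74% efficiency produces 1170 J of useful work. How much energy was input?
W_in = W_out/η = 1170/0.74 = 1581 J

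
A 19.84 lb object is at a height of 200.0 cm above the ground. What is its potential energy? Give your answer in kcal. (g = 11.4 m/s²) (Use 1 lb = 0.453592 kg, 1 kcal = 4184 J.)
Convert to SI: m = 8.99927 kg, h = 2.0 m
PE = mgh = (8.99927)(11.4)(2.0) = 205.183 J = 0.04904 kcal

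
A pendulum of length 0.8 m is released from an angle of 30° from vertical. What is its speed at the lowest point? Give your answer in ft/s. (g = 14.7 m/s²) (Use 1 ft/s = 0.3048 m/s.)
h = L(1 − cosθ) = 0.8(1 − cos30°) = 0.10718 m
v = √(2gh) = √(2·14.7·0.10718) = 1.77513 m/s = 5.824 ft/s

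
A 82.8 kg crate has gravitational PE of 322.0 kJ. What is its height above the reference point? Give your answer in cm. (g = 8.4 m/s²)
Convert to SI: m = 82.8 kg, PE = 322000 J
h = PE/(mg) = 322000/(82.8·8.4) = 462.963 m = 46300 cm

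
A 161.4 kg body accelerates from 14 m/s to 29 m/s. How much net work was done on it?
W = ΔKE = ½m(v₂² − v₁²) = ½(161.4)(29² − 14²) = 52051.5 J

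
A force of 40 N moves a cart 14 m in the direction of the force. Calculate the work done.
W = F·d = (40)(14) = 560.0 J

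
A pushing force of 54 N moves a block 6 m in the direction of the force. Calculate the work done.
W = F·d = (54)(6) = 324.0 J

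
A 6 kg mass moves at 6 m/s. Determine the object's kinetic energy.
KE = ½mv² = ½(6)(6)² = 108.0 J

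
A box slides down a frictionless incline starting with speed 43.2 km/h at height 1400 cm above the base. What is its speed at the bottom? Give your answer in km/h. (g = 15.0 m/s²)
Convert to SI: v₀ = 12.0 m/s, h = 14.0 m
½mv₀² + mgh = ½mv² ⇒ v = √(v₀² + 2gh) = √(12.0² + 2·15.0·14.0) = 23.7487 m/s = 85.5 km/h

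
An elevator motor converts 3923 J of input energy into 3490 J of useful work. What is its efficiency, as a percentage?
η = W_out/W_in = 3490/3923 = 88.96%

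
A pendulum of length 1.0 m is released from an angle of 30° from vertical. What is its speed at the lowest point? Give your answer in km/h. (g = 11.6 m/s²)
h = L(1 − cosθ) = 1.0(1 − cos30°) = 0.133975 m
v = √(2gh) = √(2·11.6·0.133975) = 1.76301 m/s = 6.347 km/h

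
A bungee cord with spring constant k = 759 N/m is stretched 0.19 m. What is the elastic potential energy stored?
PE = ½kx² = ½(759)(0.19)² = 13.7 J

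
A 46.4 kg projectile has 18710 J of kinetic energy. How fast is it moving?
v = √(2·KE/m) = √(2·18710/46.4) = 28.4 m/s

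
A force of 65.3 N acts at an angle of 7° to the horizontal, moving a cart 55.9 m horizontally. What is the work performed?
W = F·d·cosθ = (65.3)(55.9)cos(7°) = 3623 J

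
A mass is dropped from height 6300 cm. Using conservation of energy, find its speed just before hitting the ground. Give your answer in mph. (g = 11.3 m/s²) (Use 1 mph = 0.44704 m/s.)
Convert to SI: h = 63.0 m
mgh = ½mv² ⇒ v = √(2gh) = √(2·11.3·63.0) = 37.7333 m/s = 84.41 mph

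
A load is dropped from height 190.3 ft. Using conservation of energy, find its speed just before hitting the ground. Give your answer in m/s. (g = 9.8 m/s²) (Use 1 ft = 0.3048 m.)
Convert to SI: h = 58.0034 m
mgh = ½mv² ⇒ v = √(2gh) = √(2·9.8·58.0034) = 33.72 m/s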